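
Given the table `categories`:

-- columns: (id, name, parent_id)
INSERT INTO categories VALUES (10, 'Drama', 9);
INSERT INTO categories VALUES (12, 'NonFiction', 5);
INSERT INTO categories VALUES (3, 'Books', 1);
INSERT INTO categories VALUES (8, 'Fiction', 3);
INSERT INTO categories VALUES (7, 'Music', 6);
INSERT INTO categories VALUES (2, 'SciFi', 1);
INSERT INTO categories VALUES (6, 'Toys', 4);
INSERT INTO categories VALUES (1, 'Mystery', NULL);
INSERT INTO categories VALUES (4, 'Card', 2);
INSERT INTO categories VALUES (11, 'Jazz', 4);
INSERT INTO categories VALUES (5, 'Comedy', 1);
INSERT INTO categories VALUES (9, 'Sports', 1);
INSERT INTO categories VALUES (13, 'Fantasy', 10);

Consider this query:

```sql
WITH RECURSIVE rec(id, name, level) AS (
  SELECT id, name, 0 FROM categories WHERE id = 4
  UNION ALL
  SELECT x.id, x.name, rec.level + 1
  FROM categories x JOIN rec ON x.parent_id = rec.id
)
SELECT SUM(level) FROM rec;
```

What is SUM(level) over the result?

Base: id=4 (Card) at level 0.
Iteration 1: rows with parent_id in {4} -> Toys (id 6, level 1), Jazz (id 11, level 1).
Iteration 2: rows with parent_id in {6,11} -> Music (id 7, level 2).
Iteration 3: no rows with parent_id in {7}; recursion stops.
SUM(level) = 0 + 1 + 1 + 2 = 4.

4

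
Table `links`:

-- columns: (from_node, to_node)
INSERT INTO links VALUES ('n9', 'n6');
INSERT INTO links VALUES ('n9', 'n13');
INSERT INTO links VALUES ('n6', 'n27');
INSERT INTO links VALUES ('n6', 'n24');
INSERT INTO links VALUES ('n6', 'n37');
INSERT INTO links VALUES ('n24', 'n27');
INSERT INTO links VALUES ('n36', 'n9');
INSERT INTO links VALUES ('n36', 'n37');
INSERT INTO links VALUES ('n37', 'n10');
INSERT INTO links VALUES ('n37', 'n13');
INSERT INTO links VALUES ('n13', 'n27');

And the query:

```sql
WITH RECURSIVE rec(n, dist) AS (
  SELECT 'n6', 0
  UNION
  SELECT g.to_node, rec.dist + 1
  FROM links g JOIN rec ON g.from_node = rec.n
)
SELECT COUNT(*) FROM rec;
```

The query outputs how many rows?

Base: (n6, dist=0).
Iteration 1: edges from {n6} -> (n24, dist=1), (n27, dist=1), (n37, dist=1).
Iteration 2: edges from {n24,n27,n37} -> (n10, dist=2), (n13, dist=2), (n27, dist=2).
Iteration 3: edges from {n10,n13,n27} -> (n27, dist=3).
Iteration 4: no outgoing edges from {n27}; recursion stops.
Total rows emitted: 8.

8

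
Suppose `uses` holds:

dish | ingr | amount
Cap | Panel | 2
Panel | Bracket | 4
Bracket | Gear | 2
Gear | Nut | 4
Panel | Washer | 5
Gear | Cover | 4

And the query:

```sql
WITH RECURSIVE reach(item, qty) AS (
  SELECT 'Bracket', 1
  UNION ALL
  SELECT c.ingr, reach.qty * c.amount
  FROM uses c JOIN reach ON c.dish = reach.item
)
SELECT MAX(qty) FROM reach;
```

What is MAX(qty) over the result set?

8

Base: (Bracket, qty=1).
Iteration 1: components of {Bracket} -> Gear = 1*2 = 2.
Iteration 2: components of {Gear} -> Cover = 2*4 = 8, Nut = 2*4 = 8.
Iteration 3: no further components; recursion stops.
qty values: 1, 2, 8, 8; the maximum is 8.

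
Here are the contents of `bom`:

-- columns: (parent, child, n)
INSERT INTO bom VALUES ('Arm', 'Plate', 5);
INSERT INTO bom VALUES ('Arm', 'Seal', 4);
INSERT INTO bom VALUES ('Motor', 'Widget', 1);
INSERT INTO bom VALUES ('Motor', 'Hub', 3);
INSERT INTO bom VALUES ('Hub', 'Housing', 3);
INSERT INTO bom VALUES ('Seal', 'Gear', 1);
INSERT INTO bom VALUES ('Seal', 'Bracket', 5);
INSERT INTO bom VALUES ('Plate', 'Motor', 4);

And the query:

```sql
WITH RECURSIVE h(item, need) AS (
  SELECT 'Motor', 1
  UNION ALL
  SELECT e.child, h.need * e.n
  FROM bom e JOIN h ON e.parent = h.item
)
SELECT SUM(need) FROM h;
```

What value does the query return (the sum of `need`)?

14

Base: (Motor, need=1).
Iteration 1: components of {Motor} -> Hub = 1*3 = 3, Widget = 1*1 = 1.
Iteration 2: components of {Hub,Widget} -> Housing = 3*3 = 9.
Iteration 3: no further components; recursion stops.
SUM(need) = 1 + 3 + 1 + 9 = 14.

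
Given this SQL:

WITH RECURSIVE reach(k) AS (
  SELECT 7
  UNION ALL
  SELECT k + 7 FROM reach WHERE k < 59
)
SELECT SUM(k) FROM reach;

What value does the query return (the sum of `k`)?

Base: k=7.
Iteration 1: 7 < 59 holds -> k = 7 + 7 = 14.
Iteration 2: 14 < 59 holds -> k = 14 + 7 = 21.
Iteration 3: 21 < 59 holds -> k = 21 + 7 = 28.
Iteration 4: 28 < 59 holds -> k = 28 + 7 = 35.
Iteration 5: 35 < 59 holds -> k = 35 + 7 = 42.
Iteration 6: 42 < 59 holds -> k = 42 + 7 = 49.
Iteration 7: 49 < 59 holds -> k = 49 + 7 = 56.
Iteration 8: 56 < 59 holds -> k = 56 + 7 = 63.
Iteration 9: 63 < 59 fails; recursion stops.
SUM(k) = 7 + 14 + 21 + 28 + 35 + 42 + 49 + 56 + 63 = 315.

315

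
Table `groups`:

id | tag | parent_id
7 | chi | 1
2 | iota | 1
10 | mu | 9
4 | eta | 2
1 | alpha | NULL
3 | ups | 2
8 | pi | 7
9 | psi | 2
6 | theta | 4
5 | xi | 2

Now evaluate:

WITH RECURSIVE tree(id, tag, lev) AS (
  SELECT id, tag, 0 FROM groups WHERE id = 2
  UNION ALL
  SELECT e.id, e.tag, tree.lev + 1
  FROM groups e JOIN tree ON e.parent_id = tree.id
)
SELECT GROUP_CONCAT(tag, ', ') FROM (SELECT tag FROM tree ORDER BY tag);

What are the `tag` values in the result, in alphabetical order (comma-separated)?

eta, iota, mu, psi, theta, ups, xi

Base: id=2 (iota) at lev 0.
Iteration 1: rows with parent_id in {2} -> ups (id 3, lev 1), eta (id 4, lev 1), xi (id 5, lev 1), psi (id 9, lev 1).
Iteration 2: rows with parent_id in {3,4,5,9} -> theta (id 6, lev 2), mu (id 10, lev 2).
Iteration 3: no rows with parent_id in {6,10}; recursion stops.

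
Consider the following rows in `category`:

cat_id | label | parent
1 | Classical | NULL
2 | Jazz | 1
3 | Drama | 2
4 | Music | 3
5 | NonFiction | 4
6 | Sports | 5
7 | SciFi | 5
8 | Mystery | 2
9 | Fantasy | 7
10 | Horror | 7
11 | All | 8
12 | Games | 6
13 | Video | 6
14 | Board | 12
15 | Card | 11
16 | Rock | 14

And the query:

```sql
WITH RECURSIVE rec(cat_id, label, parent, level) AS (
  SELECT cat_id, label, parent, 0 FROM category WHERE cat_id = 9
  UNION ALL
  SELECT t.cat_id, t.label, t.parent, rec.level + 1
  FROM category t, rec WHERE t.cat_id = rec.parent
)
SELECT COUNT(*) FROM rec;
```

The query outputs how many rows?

Base: cat_id=9 (Fantasy), parent=7, level 0.
Iteration 1: join on cat_id=7 -> SciFi (id 7, parent=5, level 1).
Iteration 2: join on cat_id=5 -> NonFiction (id 5, parent=4, level 2).
Iteration 3: join on cat_id=4 -> Music (id 4, parent=3, level 3).
Iteration 4: join on cat_id=3 -> Drama (id 3, parent=2, level 4).
Iteration 5: join on cat_id=2 -> Jazz (id 2, parent=1, level 5).
Iteration 6: join on cat_id=1 -> Classical (id 1, parent=NULL, level 6).
Iteration 7: parent is NULL; no match; recursion stops.
Total rows emitted: 7.

7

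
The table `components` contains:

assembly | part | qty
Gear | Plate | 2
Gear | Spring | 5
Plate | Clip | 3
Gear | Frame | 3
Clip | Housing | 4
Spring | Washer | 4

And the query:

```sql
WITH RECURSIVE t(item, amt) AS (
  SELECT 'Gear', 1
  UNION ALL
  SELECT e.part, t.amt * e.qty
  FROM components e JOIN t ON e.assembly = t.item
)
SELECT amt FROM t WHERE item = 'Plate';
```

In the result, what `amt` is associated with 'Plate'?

2

Base: (Gear, amt=1).
Iteration 1: components of {Gear} -> Frame = 1*3 = 3, Plate = 1*2 = 2, Spring = 1*5 = 5.
Iteration 2: components of {Frame,Plate,Spring} -> Clip = 2*3 = 6, Washer = 5*4 = 20.
Iteration 3: components of {Clip,Washer} -> Housing = 6*4 = 24.
Iteration 4: no further components; recursion stops.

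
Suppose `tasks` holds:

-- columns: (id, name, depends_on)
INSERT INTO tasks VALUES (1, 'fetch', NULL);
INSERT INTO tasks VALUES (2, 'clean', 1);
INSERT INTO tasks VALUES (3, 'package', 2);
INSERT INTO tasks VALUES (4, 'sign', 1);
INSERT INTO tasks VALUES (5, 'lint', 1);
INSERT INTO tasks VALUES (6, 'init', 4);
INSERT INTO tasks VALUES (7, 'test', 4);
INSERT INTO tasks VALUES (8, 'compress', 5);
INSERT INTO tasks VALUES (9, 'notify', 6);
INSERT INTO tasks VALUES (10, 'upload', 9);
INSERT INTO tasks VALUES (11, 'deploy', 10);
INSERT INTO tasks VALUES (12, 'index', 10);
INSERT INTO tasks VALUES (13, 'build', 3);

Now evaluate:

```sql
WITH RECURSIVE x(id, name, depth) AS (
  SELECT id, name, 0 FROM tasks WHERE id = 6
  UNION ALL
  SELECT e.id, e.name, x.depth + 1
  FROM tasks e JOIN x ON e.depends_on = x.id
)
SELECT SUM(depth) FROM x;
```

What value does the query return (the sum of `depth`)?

9

Base: id=6 (init) at depth 0.
Iteration 1: rows with depends_on in {6} -> notify (id 9, depth 1).
Iteration 2: rows with depends_on in {9} -> upload (id 10, depth 2).
Iteration 3: rows with depends_on in {10} -> deploy (id 11, depth 3), index (id 12, depth 3).
Iteration 4: no rows with depends_on in {11,12}; recursion stops.
SUM(depth) = 0 + 1 + 2 + 3 + 3 = 9.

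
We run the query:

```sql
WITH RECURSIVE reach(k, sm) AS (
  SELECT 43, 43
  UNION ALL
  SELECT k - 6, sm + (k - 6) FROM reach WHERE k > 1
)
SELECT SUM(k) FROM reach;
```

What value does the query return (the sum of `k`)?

Base: k=43, sm=43.
Iteration 1: 43 > 1 holds -> k = 43 - 6 = 37, sm = 43 + 37 = 80.
Iteration 2: 37 > 1 holds -> k = 37 - 6 = 31, sm = 80 + 31 = 111.
Iteration 3: 31 > 1 holds -> k = 31 - 6 = 25, sm = 111 + 25 = 136.
Iteration 4: 25 > 1 holds -> k = 25 - 6 = 19, sm = 136 + 19 = 155.
Iteration 5: 19 > 1 holds -> k = 19 - 6 = 13, sm = 155 + 13 = 168.
Iteration 6: 13 > 1 holds -> k = 13 - 6 = 7, sm = 168 + 7 = 175.
Iteration 7: 7 > 1 holds -> k = 7 - 6 = 1, sm = 175 + 1 = 176.
Iteration 8: 1 > 1 fails; recursion stops.
SUM(k) = 43 + 37 + 31 + 25 + 19 + 13 + 7 + 1 = 176.

176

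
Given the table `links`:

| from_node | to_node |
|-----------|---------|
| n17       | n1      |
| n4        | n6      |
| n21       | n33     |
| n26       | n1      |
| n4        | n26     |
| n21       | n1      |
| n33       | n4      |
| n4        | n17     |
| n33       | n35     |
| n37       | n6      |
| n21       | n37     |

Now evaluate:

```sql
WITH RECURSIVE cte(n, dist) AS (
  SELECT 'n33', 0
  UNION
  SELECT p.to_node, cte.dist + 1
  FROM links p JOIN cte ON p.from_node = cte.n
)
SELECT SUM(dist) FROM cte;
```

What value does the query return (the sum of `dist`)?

11

Base: (n33, dist=0).
Iteration 1: edges from {n33} -> (n35, dist=1), (n4, dist=1).
Iteration 2: edges from {n35,n4} -> (n17, dist=2), (n26, dist=2), (n6, dist=2).
Iteration 3: edges from {n17,n26,n6} -> (n1, dist=3). [UNION drops 1 duplicate row(s)]
Iteration 4: no outgoing edges from {n1}; recursion stops.
SUM(dist) = 0 + 1 + 1 + 2 + 2 + 2 + 3 = 11.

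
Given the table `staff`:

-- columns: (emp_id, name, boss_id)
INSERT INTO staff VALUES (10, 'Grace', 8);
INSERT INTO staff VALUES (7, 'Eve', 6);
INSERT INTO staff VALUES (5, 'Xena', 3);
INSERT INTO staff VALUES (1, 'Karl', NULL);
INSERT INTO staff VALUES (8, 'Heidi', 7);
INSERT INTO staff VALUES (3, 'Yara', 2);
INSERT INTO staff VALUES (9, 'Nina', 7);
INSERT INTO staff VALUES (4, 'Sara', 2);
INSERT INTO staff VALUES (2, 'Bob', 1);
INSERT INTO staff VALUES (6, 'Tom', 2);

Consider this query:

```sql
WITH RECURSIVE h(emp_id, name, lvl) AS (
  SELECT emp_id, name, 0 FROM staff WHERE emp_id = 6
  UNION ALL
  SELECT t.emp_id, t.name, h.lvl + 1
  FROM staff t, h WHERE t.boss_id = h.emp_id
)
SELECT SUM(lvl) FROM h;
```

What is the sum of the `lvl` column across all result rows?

8

Base: emp_id=6 (Tom) at lvl 0.
Iteration 1: rows with boss_id in {6} -> Eve (id 7, lvl 1).
Iteration 2: rows with boss_id in {7} -> Heidi (id 8, lvl 2), Nina (id 9, lvl 2).
Iteration 3: rows with boss_id in {8,9} -> Grace (id 10, lvl 3).
Iteration 4: no rows with boss_id in {10}; recursion stops.
SUM(lvl) = 0 + 1 + 2 + 2 + 3 = 8.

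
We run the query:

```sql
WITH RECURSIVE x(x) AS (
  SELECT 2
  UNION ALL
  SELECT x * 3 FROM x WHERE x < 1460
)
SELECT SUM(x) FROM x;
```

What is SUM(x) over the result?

Base: x=2.
Iteration 1: 2 < 1460 holds -> x = 2 * 3 = 6.
Iteration 2: 6 < 1460 holds -> x = 6 * 3 = 18.
Iteration 3: 18 < 1460 holds -> x = 18 * 3 = 54.
Iteration 4: 54 < 1460 holds -> x = 54 * 3 = 162.
Iteration 5: 162 < 1460 holds -> x = 162 * 3 = 486.
Iteration 6: 486 < 1460 holds -> x = 486 * 3 = 1458.
Iteration 7: 1458 < 1460 holds -> x = 1458 * 3 = 4374.
Iteration 8: 4374 < 1460 fails; recursion stops.
SUM(x) = 2 + 6 + 18 + 54 + 162 + 486 + 1458 + 4374 = 6560.

6560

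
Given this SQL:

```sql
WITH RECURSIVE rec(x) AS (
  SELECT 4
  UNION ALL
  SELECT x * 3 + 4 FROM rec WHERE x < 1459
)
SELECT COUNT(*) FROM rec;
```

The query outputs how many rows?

7

Base: x=4.
Iteration 1: 4 < 1459 holds -> x = 4 * 3 + 4 = 16.
Iteration 2: 16 < 1459 holds -> x = 16 * 3 + 4 = 52.
Iteration 3: 52 < 1459 holds -> x = 52 * 3 + 4 = 160.
Iteration 4: 160 < 1459 holds -> x = 160 * 3 + 4 = 484.
Iteration 5: 484 < 1459 holds -> x = 484 * 3 + 4 = 1456.
Iteration 6: 1456 < 1459 holds -> x = 1456 * 3 + 4 = 4372.
Iteration 7: 4372 < 1459 fails; recursion stops.
Total rows emitted: 7.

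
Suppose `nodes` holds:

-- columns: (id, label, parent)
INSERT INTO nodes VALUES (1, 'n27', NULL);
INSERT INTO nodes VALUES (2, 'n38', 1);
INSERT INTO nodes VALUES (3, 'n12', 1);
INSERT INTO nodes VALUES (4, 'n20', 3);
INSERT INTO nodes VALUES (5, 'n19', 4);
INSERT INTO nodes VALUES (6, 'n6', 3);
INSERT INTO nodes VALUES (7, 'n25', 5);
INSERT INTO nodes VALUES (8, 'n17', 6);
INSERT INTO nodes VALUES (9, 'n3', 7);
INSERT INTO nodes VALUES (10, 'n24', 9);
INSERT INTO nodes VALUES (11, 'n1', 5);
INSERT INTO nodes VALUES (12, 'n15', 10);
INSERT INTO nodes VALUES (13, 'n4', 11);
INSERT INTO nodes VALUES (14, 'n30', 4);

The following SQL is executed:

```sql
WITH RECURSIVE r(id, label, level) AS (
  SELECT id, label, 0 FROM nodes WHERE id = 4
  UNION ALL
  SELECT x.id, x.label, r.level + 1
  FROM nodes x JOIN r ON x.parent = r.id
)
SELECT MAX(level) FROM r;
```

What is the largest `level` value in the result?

5

Base: id=4 (n20) at level 0.
Iteration 1: rows with parent in {4} -> n19 (id 5, level 1), n30 (id 14, level 1).
Iteration 2: rows with parent in {5,14} -> n25 (id 7, level 2), n1 (id 11, level 2).
Iteration 3: rows with parent in {7,11} -> n3 (id 9, level 3), n4 (id 13, level 3).
Iteration 4: rows with parent in {9,13} -> n24 (id 10, level 4).
Iteration 5: rows with parent in {10} -> n15 (id 12, level 5).
Iteration 6: no rows with parent in {12}; recursion stops.
level values: 0, 1, 1, 2, 2, 3, 3, 4, 5; the maximum is 5.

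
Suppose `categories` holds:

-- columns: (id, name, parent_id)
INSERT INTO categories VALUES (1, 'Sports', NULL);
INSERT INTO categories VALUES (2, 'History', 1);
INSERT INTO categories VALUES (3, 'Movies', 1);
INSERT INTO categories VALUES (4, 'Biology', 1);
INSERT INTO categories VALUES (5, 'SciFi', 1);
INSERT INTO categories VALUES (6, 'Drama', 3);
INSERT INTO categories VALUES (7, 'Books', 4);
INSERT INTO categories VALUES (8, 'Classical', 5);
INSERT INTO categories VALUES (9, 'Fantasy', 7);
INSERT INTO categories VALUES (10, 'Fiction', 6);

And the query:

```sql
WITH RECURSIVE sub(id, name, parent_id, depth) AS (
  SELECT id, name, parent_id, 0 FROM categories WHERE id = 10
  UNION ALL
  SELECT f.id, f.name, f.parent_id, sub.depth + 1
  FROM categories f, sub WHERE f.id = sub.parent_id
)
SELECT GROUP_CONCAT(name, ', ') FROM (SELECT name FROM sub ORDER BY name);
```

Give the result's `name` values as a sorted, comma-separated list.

Drama, Fiction, Movies, Sports

Base: id=10 (Fiction), parent_id=6, depth 0.
Iteration 1: join on id=6 -> Drama (id 6, parent_id=3, depth 1).
Iteration 2: join on id=3 -> Movies (id 3, parent_id=1, depth 2).
Iteration 3: join on id=1 -> Sports (id 1, parent_id=NULL, depth 3).
Iteration 4: parent_id is NULL; no match; recursion stops.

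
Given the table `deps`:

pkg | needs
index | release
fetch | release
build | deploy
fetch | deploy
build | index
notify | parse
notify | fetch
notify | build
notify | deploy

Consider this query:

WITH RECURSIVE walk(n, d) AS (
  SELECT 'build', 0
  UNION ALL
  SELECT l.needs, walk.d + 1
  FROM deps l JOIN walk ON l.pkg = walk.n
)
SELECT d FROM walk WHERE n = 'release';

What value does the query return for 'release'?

Base: (build, d=0).
Iteration 1: edges from {build} -> (deploy, d=1), (index, d=1).
Iteration 2: edges from {deploy,index} -> (release, d=2).
Iteration 3: no outgoing edges from {release}; recursion stops.

2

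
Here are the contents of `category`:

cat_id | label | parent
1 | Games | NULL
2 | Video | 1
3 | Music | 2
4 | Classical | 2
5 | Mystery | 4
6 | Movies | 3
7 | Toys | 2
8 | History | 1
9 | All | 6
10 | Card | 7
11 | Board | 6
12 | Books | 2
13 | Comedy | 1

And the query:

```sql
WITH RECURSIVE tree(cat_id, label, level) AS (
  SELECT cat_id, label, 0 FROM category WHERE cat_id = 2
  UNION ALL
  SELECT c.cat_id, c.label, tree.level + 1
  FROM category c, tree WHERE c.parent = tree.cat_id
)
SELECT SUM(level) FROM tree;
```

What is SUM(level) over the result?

16

Base: cat_id=2 (Video) at level 0.
Iteration 1: rows with parent in {2} -> Music (id 3, level 1), Classical (id 4, level 1), Toys (id 7, level 1), Books (id 12, level 1).
Iteration 2: rows with parent in {3,4,7,12} -> Mystery (id 5, level 2), Movies (id 6, level 2), Card (id 10, level 2).
Iteration 3: rows with parent in {5,6,10} -> All (id 9, level 3), Board (id 11, level 3).
Iteration 4: no rows with parent in {9,11}; recursion stops.
SUM(level) = 0 + 1 + 1 + 1 + 1 + 2 + 2 + 2 + 3 + 3 = 16.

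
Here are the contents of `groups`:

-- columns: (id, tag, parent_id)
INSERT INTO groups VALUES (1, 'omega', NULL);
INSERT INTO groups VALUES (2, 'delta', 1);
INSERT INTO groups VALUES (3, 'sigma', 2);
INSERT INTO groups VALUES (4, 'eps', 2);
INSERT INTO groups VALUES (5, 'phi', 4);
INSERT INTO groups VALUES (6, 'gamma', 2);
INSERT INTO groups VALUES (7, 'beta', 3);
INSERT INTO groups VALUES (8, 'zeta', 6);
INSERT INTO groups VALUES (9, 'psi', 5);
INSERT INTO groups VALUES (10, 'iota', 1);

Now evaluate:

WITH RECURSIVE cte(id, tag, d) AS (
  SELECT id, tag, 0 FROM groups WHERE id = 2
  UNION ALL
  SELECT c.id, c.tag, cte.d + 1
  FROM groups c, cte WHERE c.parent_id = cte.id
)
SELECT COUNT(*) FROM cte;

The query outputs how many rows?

Base: id=2 (delta) at d 0.
Iteration 1: rows with parent_id in {2} -> sigma (id 3, d 1), eps (id 4, d 1), gamma (id 6, d 1).
Iteration 2: rows with parent_id in {3,4,6} -> phi (id 5, d 2), beta (id 7, d 2), zeta (id 8, d 2).
Iteration 3: rows with parent_id in {5,7,8} -> psi (id 9, d 3).
Iteration 4: no rows with parent_id in {9}; recursion stops.
Total rows emitted: 8.

8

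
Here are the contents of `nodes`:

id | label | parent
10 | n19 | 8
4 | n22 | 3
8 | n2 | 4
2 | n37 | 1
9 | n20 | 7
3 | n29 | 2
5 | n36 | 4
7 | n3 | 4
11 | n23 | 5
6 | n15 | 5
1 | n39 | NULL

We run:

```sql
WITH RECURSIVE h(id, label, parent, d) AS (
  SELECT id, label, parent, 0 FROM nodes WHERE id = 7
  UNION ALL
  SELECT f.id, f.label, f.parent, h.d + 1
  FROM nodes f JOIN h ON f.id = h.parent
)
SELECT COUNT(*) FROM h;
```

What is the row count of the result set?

Base: id=7 (n3), parent=4, d 0.
Iteration 1: join on id=4 -> n22 (id 4, parent=3, d 1).
Iteration 2: join on id=3 -> n29 (id 3, parent=2, d 2).
Iteration 3: join on id=2 -> n37 (id 2, parent=1, d 3).
Iteration 4: join on id=1 -> n39 (id 1, parent=NULL, d 4).
Iteration 5: parent is NULL; no match; recursion stops.
Total rows emitted: 5.

5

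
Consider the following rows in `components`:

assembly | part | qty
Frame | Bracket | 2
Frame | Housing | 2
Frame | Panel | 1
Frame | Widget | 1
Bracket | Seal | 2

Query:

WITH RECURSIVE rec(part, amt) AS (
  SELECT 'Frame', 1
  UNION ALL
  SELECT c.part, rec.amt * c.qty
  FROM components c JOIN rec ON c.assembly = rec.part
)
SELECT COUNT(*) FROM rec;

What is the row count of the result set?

Base: (Frame, amt=1).
Iteration 1: components of {Frame} -> Bracket = 1*2 = 2, Housing = 1*2 = 2, Panel = 1*1 = 1, Widget = 1*1 = 1.
Iteration 2: components of {Bracket,Housing,Panel,Widget} -> Seal = 2*2 = 4.
Iteration 3: no further components; recursion stops.
Total rows emitted: 6.

6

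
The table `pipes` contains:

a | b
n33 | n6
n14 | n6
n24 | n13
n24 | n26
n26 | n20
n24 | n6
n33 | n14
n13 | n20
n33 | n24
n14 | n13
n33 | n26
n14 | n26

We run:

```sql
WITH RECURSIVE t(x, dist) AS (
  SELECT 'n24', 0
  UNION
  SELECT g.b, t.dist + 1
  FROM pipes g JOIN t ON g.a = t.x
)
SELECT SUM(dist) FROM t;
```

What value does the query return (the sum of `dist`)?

5

Base: (n24, dist=0).
Iteration 1: edges from {n24} -> (n13, dist=1), (n26, dist=1), (n6, dist=1).
Iteration 2: edges from {n13,n26,n6} -> (n20, dist=2). [UNION drops 1 duplicate row(s)]
Iteration 3: no outgoing edges from {n20}; recursion stops.
SUM(dist) = 0 + 1 + 1 + 1 + 2 = 5.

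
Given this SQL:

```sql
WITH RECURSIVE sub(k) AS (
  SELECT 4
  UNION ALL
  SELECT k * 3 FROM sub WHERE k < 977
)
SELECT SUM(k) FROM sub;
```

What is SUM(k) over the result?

Base: k=4.
Iteration 1: 4 < 977 holds -> k = 4 * 3 = 12.
Iteration 2: 12 < 977 holds -> k = 12 * 3 = 36.
Iteration 3: 36 < 977 holds -> k = 36 * 3 = 108.
Iteration 4: 108 < 977 holds -> k = 108 * 3 = 324.
Iteration 5: 324 < 977 holds -> k = 324 * 3 = 972.
Iteration 6: 972 < 977 holds -> k = 972 * 3 = 2916.
Iteration 7: 2916 < 977 fails; recursion stops.
SUM(k) = 4 + 12 + 36 + 108 + 324 + 972 + 2916 = 4372.

4372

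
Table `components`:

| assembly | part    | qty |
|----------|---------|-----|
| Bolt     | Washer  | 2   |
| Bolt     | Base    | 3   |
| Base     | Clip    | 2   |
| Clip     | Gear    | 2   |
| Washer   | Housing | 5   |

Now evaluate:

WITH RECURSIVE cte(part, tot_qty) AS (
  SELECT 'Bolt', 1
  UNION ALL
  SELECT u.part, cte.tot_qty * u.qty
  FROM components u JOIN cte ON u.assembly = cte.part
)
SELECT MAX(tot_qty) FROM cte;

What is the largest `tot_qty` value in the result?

12

Base: (Bolt, tot_qty=1).
Iteration 1: components of {Bolt} -> Base = 1*3 = 3, Washer = 1*2 = 2.
Iteration 2: components of {Base,Washer} -> Clip = 3*2 = 6, Housing = 2*5 = 10.
Iteration 3: components of {Clip,Housing} -> Gear = 6*2 = 12.
Iteration 4: no further components; recursion stops.
tot_qty values: 1, 2, 3, 10, 6, 12; the maximum is 12.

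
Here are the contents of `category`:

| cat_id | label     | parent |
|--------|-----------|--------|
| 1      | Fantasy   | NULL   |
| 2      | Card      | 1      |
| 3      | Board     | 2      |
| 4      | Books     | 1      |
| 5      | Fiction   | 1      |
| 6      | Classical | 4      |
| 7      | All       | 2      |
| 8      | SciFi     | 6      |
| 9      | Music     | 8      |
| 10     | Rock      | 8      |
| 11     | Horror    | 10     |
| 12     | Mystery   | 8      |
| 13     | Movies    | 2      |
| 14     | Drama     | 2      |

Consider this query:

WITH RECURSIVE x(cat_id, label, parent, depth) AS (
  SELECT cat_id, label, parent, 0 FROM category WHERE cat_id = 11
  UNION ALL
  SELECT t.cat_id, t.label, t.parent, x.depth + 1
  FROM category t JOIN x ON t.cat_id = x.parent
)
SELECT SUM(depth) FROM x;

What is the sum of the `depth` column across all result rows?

Base: cat_id=11 (Horror), parent=10, depth 0.
Iteration 1: join on cat_id=10 -> Rock (id 10, parent=8, depth 1).
Iteration 2: join on cat_id=8 -> SciFi (id 8, parent=6, depth 2).
Iteration 3: join on cat_id=6 -> Classical (id 6, parent=4, depth 3).
Iteration 4: join on cat_id=4 -> Books (id 4, parent=1, depth 4).
Iteration 5: join on cat_id=1 -> Fantasy (id 1, parent=NULL, depth 5).
Iteration 6: parent is NULL; no match; recursion stops.
SUM(depth) = 0 + 1 + 2 + 3 + 4 + 5 = 15.

15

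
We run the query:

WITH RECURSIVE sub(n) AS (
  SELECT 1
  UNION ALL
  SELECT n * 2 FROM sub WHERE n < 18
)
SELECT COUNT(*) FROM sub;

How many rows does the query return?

6

Base: n=1.
Iteration 1: 1 < 18 holds -> n = 1 * 2 = 2.
Iteration 2: 2 < 18 holds -> n = 2 * 2 = 4.
Iteration 3: 4 < 18 holds -> n = 4 * 2 = 8.
Iteration 4: 8 < 18 holds -> n = 8 * 2 = 16.
Iteration 5: 16 < 18 holds -> n = 16 * 2 = 32.
Iteration 6: 32 < 18 fails; recursion stops.
Total rows emitted: 6.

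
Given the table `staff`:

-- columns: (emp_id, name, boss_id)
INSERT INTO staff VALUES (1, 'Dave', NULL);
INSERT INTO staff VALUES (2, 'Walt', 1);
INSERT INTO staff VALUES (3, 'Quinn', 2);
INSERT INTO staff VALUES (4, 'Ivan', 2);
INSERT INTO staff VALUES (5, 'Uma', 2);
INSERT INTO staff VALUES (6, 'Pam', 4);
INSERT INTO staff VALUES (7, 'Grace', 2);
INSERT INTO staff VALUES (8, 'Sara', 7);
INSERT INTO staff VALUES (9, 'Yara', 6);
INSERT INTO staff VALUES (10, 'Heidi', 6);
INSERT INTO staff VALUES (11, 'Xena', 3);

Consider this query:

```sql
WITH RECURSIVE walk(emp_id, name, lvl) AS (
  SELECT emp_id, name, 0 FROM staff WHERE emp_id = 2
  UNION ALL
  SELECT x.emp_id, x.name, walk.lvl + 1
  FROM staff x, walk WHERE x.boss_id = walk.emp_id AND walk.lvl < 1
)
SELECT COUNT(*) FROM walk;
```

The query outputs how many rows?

5

Base: emp_id=2 (Walt) at lvl 0.
Iteration 1: rows with boss_id in {2} -> Quinn (id 3, lvl 1), Ivan (id 4, lvl 1), Uma (id 5, lvl 1), Grace (id 7, lvl 1).
Iteration 2: lvl < 1 fails for all current rows; recursion stops.
Total rows emitted: 5.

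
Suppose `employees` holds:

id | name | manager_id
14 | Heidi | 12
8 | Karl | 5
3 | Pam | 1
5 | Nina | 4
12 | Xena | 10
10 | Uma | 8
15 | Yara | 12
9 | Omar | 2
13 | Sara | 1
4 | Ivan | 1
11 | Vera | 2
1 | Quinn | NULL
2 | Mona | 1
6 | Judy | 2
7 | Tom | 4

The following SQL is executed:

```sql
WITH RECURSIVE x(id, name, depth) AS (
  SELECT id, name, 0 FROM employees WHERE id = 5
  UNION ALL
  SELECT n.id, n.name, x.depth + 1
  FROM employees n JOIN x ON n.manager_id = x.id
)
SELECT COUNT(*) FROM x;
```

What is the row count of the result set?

6

Base: id=5 (Nina) at depth 0.
Iteration 1: rows with manager_id in {5} -> Karl (id 8, depth 1).
Iteration 2: rows with manager_id in {8} -> Uma (id 10, depth 2).
Iteration 3: rows with manager_id in {10} -> Xena (id 12, depth 3).
Iteration 4: rows with manager_id in {12} -> Heidi (id 14, depth 4), Yara (id 15, depth 4).
Iteration 5: no rows with manager_id in {14,15}; recursion stops.
Total rows emitted: 6.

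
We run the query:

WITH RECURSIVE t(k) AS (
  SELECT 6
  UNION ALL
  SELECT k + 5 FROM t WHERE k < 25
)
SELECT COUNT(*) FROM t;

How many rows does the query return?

Base: k=6.
Iteration 1: 6 < 25 holds -> k = 6 + 5 = 11.
Iteration 2: 11 < 25 holds -> k = 11 + 5 = 16.
Iteration 3: 16 < 25 holds -> k = 16 + 5 = 21.
Iteration 4: 21 < 25 holds -> k = 21 + 5 = 26.
Iteration 5: 26 < 25 fails; recursion stops.
Total rows emitted: 5.

5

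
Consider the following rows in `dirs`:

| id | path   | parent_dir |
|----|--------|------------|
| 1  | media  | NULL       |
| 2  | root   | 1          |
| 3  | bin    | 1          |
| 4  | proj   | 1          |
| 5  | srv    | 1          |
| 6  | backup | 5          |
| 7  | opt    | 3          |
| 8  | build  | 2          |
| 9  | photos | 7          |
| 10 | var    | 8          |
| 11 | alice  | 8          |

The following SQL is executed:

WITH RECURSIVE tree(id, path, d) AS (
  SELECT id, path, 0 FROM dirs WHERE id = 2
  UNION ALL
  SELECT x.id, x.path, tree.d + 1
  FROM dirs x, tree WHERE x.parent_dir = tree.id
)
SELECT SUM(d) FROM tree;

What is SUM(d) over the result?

5

Base: id=2 (root) at d 0.
Iteration 1: rows with parent_dir in {2} -> build (id 8, d 1).
Iteration 2: rows with parent_dir in {8} -> var (id 10, d 2), alice (id 11, d 2).
Iteration 3: no rows with parent_dir in {10,11}; recursion stops.
SUM(d) = 0 + 1 + 2 + 2 = 5.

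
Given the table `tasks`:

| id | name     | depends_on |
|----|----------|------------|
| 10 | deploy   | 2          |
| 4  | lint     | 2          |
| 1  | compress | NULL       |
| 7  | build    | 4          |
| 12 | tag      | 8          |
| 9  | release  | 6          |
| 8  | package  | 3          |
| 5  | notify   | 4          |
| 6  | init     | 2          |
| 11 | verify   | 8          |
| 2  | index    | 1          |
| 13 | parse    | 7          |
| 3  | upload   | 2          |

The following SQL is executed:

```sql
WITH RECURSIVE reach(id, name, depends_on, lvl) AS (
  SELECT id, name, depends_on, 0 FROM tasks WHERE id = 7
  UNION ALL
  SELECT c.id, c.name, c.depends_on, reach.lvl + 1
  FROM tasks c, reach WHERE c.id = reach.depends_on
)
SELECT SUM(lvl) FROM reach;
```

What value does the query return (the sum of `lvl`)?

Base: id=7 (build), depends_on=4, lvl 0.
Iteration 1: join on id=4 -> lint (id 4, depends_on=2, lvl 1).
Iteration 2: join on id=2 -> index (id 2, depends_on=1, lvl 2).
Iteration 3: join on id=1 -> compress (id 1, depends_on=NULL, lvl 3).
Iteration 4: depends_on is NULL; no match; recursion stops.
SUM(lvl) = 0 + 1 + 2 + 3 = 6.

6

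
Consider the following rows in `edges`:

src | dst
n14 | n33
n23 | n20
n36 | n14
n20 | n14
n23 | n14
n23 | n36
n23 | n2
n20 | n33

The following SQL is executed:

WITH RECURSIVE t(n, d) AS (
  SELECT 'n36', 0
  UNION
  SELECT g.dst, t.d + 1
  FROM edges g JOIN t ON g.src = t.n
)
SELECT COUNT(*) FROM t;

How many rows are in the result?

Base: (n36, d=0).
Iteration 1: edges from {n36} -> (n14, d=1).
Iteration 2: edges from {n14} -> (n33, d=2).
Iteration 3: no outgoing edges from {n33}; recursion stops.
Total rows emitted: 3.

3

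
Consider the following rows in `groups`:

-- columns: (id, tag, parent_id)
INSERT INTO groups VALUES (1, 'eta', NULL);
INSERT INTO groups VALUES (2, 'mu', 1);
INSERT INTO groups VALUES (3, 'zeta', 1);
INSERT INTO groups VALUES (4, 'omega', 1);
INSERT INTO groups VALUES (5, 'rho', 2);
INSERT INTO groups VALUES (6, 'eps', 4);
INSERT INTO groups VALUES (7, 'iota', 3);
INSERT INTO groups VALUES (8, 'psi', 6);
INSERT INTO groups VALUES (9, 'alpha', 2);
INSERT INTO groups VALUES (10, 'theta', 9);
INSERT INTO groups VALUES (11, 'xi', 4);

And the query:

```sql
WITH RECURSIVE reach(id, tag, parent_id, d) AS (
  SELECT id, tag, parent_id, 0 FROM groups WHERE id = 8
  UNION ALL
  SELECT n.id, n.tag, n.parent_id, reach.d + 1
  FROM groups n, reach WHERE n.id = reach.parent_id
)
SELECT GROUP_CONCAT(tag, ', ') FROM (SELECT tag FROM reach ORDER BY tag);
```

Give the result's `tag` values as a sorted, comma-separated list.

Base: id=8 (psi), parent_id=6, d 0.
Iteration 1: join on id=6 -> eps (id 6, parent_id=4, d 1).
Iteration 2: join on id=4 -> omega (id 4, parent_id=1, d 2).
Iteration 3: join on id=1 -> eta (id 1, parent_id=NULL, d 3).
Iteration 4: parent_id is NULL; no match; recursion stops.

eps, eta, omega, psi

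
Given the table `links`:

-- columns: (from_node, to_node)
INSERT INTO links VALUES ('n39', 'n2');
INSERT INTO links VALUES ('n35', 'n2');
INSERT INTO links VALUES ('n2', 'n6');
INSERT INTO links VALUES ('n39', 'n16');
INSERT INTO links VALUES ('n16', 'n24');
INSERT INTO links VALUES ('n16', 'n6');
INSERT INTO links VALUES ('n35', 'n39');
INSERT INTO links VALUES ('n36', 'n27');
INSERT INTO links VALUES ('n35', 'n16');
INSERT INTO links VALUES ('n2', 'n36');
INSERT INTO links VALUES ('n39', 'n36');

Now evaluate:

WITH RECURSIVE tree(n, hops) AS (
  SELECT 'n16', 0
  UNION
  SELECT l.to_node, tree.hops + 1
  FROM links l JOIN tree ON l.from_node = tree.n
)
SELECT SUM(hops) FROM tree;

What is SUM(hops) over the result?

2

Base: (n16, hops=0).
Iteration 1: edges from {n16} -> (n24, hops=1), (n6, hops=1).
Iteration 2: no outgoing edges from {n24,n6}; recursion stops.
SUM(hops) = 0 + 1 + 1 = 2.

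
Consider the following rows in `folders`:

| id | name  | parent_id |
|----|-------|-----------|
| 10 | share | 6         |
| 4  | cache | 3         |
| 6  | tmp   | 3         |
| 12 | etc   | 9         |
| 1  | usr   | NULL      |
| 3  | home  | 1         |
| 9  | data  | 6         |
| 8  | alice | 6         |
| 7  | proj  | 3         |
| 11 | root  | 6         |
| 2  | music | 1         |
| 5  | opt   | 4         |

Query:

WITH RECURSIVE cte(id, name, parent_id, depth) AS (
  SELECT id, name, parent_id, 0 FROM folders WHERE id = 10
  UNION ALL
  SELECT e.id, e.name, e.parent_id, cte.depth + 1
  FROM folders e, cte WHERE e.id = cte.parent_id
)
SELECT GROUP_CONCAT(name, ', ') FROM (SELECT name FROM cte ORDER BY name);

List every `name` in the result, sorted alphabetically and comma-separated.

Base: id=10 (share), parent_id=6, depth 0.
Iteration 1: join on id=6 -> tmp (id 6, parent_id=3, depth 1).
Iteration 2: join on id=3 -> home (id 3, parent_id=1, depth 2).
Iteration 3: join on id=1 -> usr (id 1, parent_id=NULL, depth 3).
Iteration 4: parent_id is NULL; no match; recursion stops.

home, share, tmp, usr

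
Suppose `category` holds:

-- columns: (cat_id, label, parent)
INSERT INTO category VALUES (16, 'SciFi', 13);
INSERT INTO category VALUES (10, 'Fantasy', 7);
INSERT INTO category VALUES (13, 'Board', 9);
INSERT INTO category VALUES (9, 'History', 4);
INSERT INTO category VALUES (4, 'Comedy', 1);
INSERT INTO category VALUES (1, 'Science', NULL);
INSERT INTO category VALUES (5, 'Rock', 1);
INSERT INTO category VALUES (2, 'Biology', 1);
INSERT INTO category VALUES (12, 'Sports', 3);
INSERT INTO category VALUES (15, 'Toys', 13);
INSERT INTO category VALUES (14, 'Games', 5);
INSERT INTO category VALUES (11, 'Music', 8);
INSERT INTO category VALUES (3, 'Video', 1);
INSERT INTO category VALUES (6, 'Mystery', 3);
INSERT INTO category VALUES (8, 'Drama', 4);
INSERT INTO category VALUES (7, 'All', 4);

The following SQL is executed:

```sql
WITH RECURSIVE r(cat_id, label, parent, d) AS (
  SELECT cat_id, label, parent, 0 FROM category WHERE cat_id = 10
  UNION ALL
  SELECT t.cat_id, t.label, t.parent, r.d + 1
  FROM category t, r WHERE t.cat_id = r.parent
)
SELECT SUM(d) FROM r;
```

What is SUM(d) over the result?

Base: cat_id=10 (Fantasy), parent=7, d 0.
Iteration 1: join on cat_id=7 -> All (id 7, parent=4, d 1).
Iteration 2: join on cat_id=4 -> Comedy (id 4, parent=1, d 2).
Iteration 3: join on cat_id=1 -> Science (id 1, parent=NULL, d 3).
Iteration 4: parent is NULL; no match; recursion stops.
SUM(d) = 0 + 1 + 2 + 3 = 6.

6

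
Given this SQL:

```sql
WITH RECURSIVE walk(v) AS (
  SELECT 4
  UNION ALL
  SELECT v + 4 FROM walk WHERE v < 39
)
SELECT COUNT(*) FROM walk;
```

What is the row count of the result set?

10

Base: v=4.
Iteration 1: 4 < 39 holds -> v = 4 + 4 = 8.
Iteration 2: 8 < 39 holds -> v = 8 + 4 = 12.
Iteration 3: 12 < 39 holds -> v = 12 + 4 = 16.
Iteration 4: 16 < 39 holds -> v = 16 + 4 = 20.
Iteration 5: 20 < 39 holds -> v = 20 + 4 = 24.
Iteration 6: 24 < 39 holds -> v = 24 + 4 = 28.
Iteration 7: 28 < 39 holds -> v = 28 + 4 = 32.
Iteration 8: 32 < 39 holds -> v = 32 + 4 = 36.
Iteration 9: 36 < 39 holds -> v = 36 + 4 = 40.
Iteration 10: 40 < 39 fails; recursion stops.
Total rows emitted: 10.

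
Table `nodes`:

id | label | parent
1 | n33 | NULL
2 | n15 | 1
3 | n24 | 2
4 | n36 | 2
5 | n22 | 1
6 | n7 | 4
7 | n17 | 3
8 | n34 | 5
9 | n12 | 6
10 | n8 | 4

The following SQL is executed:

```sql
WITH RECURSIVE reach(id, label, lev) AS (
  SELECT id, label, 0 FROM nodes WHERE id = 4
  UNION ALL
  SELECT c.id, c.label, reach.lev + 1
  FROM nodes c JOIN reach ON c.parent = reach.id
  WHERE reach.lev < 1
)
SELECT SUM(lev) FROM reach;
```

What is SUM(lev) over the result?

Base: id=4 (n36) at lev 0.
Iteration 1: rows with parent in {4} -> n7 (id 6, lev 1), n8 (id 10, lev 1).
Iteration 2: lev < 1 fails for all current rows; recursion stops.
SUM(lev) = 0 + 1 + 1 = 2.

2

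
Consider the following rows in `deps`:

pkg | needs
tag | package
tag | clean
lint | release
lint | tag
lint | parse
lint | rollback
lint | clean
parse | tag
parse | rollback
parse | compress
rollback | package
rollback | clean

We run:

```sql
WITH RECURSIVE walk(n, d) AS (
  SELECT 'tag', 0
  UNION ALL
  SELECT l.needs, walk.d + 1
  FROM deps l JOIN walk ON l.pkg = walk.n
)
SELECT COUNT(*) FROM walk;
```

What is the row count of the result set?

3

Base: (tag, d=0).
Iteration 1: edges from {tag} -> (clean, d=1), (package, d=1).
Iteration 2: no outgoing edges from {clean,package}; recursion stops.
Total rows emitted: 3.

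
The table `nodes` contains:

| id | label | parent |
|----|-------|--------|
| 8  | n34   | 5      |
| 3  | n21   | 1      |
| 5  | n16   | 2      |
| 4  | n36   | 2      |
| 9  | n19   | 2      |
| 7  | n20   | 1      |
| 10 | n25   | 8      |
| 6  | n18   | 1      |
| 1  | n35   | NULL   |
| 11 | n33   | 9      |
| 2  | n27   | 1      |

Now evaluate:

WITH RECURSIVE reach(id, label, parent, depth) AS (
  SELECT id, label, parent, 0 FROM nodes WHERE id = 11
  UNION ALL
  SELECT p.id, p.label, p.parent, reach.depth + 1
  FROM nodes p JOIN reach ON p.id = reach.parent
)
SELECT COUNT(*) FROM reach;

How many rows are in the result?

4

Base: id=11 (n33), parent=9, depth 0.
Iteration 1: join on id=9 -> n19 (id 9, parent=2, depth 1).
Iteration 2: join on id=2 -> n27 (id 2, parent=1, depth 2).
Iteration 3: join on id=1 -> n35 (id 1, parent=NULL, depth 3).
Iteration 4: parent is NULL; no match; recursion stops.
Total rows emitted: 4.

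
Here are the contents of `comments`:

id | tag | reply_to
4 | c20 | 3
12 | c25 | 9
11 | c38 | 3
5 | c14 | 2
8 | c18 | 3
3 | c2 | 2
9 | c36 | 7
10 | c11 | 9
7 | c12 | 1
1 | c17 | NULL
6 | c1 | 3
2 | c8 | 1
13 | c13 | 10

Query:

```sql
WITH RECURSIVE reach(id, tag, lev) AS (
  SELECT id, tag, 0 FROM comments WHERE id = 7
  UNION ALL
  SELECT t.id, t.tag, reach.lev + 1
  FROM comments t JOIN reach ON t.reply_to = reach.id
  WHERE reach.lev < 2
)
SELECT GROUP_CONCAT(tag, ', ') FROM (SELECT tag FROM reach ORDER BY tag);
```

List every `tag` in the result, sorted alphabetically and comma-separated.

Base: id=7 (c12) at lev 0.
Iteration 1: rows with reply_to in {7} -> c36 (id 9, lev 1).
Iteration 2: rows with reply_to in {9} -> c11 (id 10, lev 2), c25 (id 12, lev 2).
Iteration 3: lev < 2 fails for all current rows; recursion stops.

c11, c12, c25, c36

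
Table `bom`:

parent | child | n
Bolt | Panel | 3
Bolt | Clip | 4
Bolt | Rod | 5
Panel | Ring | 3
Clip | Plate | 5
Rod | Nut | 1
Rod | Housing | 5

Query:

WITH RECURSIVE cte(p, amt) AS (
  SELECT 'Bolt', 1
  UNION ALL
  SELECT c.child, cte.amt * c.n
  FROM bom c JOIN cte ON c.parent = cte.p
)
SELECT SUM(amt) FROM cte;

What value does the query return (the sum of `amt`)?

Base: (Bolt, amt=1).
Iteration 1: components of {Bolt} -> Clip = 1*4 = 4, Panel = 1*3 = 3, Rod = 1*5 = 5.
Iteration 2: components of {Clip,Panel,Rod} -> Housing = 5*5 = 25, Nut = 5*1 = 5, Plate = 4*5 = 20, Ring = 3*3 = 9.
Iteration 3: no further components; recursion stops.
SUM(amt) = 1 + 3 + 4 + 5 + 9 + 20 + 5 + 25 = 72.

72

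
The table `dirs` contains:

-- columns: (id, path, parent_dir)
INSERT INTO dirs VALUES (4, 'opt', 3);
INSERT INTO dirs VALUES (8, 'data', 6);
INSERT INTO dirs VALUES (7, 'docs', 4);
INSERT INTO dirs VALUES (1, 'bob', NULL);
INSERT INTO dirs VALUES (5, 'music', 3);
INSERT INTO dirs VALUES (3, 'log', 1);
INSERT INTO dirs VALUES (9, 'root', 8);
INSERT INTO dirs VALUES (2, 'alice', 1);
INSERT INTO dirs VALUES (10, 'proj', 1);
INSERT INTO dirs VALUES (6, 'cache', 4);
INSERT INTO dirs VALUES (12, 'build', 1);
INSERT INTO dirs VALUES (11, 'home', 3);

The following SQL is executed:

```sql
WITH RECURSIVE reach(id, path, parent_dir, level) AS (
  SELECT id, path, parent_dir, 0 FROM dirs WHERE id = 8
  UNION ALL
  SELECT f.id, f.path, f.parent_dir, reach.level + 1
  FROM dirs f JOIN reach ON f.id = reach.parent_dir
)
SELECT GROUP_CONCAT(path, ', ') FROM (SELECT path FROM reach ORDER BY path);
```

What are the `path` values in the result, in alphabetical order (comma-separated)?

Base: id=8 (data), parent_dir=6, level 0.
Iteration 1: join on id=6 -> cache (id 6, parent_dir=4, level 1).
Iteration 2: join on id=4 -> opt (id 4, parent_dir=3, level 2).
Iteration 3: join on id=3 -> log (id 3, parent_dir=1, level 3).
Iteration 4: join on id=1 -> bob (id 1, parent_dir=NULL, level 4).
Iteration 5: parent_dir is NULL; no match; recursion stops.

bob, cache, data, log, opt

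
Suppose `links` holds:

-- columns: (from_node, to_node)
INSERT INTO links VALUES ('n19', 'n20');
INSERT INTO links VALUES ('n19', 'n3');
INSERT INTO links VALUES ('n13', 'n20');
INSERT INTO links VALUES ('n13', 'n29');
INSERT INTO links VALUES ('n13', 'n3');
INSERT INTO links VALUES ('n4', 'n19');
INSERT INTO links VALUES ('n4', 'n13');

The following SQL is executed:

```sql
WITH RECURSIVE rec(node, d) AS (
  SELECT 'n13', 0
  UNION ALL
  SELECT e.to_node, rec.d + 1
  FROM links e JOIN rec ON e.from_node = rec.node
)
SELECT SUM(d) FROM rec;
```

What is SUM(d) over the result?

Base: (n13, d=0).
Iteration 1: edges from {n13} -> (n20, d=1), (n29, d=1), (n3, d=1).
Iteration 2: no outgoing edges from {n20,n29,n3}; recursion stops.
SUM(d) = 0 + 1 + 1 + 1 = 3.

3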